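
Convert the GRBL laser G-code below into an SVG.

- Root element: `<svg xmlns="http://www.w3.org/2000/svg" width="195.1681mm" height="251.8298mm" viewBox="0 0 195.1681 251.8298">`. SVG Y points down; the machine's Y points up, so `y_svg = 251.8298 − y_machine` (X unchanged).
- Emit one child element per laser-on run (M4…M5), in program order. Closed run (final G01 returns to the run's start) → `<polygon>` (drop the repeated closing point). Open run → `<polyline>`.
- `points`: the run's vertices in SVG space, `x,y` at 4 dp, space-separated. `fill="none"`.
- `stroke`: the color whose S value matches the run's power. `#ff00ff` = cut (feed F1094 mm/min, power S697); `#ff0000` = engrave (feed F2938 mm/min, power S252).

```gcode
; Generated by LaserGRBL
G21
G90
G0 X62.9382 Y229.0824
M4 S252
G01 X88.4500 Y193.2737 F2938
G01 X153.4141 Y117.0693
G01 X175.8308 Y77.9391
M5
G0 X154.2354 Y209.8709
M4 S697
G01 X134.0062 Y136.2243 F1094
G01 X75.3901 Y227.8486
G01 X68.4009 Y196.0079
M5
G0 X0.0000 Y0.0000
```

y_svg = 251.8298 − y_m.

[1] S252→`#ff0000` (engrave); open run; points: 62.9382,22.7474 88.4500,58.5561 153.4141,134.7605 175.8308,173.8907

[2] S697→`#ff00ff` (cut); open run; points: 154.2354,41.9589 134.0062,115.6055 75.3901,23.9812 68.4009,55.8219

<svg xmlns="http://www.w3.org/2000/svg" width="195.1681mm" height="251.8298mm" viewBox="0 0 195.1681 251.8298">
  <polyline points="62.9382,22.7474 88.4500,58.5561 153.4141,134.7605 175.8308,173.8907" fill="none" stroke="#ff0000"/>
  <polyline points="154.2354,41.9589 134.0062,115.6055 75.3901,23.9812 68.4009,55.8219" fill="none" stroke="#ff00ff"/>
</svg>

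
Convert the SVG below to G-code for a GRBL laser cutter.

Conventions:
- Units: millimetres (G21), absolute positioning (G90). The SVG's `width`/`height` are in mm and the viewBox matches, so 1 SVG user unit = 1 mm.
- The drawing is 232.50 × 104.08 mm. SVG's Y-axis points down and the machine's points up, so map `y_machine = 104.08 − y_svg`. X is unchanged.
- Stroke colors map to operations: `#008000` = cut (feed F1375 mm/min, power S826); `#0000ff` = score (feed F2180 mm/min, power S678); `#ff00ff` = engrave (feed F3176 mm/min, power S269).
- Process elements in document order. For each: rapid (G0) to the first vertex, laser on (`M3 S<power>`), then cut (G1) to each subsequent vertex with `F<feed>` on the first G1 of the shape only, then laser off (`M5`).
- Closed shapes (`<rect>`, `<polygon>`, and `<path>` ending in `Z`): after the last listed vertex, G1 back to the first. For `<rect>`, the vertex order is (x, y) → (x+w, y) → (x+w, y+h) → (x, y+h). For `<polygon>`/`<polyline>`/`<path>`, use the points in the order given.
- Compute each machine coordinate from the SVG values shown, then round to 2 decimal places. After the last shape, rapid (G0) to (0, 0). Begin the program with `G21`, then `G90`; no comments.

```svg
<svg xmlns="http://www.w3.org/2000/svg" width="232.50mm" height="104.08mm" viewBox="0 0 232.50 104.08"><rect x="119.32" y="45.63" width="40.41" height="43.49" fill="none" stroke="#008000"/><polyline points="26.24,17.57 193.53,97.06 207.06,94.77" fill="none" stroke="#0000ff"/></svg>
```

G21
G90
G0 X119.32 Y58.45
M3 S826
G1 X159.73 Y58.45 F1375
G1 X159.73 Y14.96
G1 X119.32 Y14.96
G1 X119.32 Y58.45
M5
G0 X26.24 Y86.51
M3 S678
G1 X193.53 Y7.02 F2180
G1 X207.06 Y9.31
M5
G0 X0.00 Y0.00

viewBox `0 0 232.50 104.08` with mm width/height → 1 unit = 1 mm. Flip: y_m = 104.08 − y_svg.

**Shape 1** — `<rect>` rectangle, stroke `#008000` → cut (S826, F1375). Machine vertices: (119.32,58.45) → (159.73,58.45) → (159.73,14.96) → (119.32,14.96) → (119.32,58.45). Closed: final G1 returns to the first vertex.

**Shape 2** — `<polyline>` open polyline, stroke `#0000ff` → score (S678, F2180). Machine vertices: (26.24,86.51) → (193.53,7.02) → (207.06,9.31). Open path.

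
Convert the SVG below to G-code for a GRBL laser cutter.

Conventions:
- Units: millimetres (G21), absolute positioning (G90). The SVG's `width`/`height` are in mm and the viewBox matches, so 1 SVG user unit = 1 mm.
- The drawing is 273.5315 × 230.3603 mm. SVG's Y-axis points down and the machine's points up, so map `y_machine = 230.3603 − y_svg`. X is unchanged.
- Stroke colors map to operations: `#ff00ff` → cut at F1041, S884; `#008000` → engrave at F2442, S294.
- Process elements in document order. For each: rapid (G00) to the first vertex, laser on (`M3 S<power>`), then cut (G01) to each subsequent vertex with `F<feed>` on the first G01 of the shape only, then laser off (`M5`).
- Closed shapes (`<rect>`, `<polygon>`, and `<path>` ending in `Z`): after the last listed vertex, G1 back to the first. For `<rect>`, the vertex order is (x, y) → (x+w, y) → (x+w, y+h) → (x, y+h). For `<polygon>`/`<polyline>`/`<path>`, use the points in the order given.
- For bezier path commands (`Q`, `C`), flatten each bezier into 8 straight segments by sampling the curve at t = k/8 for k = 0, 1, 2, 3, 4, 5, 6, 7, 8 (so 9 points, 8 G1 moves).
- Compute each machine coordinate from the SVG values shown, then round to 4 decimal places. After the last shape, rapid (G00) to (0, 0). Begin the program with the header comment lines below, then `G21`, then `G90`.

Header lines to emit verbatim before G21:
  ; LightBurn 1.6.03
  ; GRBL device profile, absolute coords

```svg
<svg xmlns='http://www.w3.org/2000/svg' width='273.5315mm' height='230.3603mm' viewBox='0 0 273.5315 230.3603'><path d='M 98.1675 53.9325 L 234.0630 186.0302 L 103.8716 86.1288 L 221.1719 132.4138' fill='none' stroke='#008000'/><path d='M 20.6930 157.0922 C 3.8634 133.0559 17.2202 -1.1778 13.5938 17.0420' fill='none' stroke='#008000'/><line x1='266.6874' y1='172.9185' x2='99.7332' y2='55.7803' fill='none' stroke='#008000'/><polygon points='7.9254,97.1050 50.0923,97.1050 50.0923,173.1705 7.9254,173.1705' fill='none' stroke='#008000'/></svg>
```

; LightBurn 1.6.03
; GRBL device profile, absolute coords
G21
G90
G00 X98.1675 Y176.4278
M3 S294
G01 X234.0630 Y44.3301 F2442
G01 X103.8716 Y144.2315
G01 X221.1719 Y97.9465
M5
G00 X20.6930 Y73.2681
M3 S294
G01 X15.7048 Y86.9342 F2442
G01 X12.9937 Y107.8534
G01 X12.0071 Y132.9477
G01 X12.1922 Y159.1392
G01 X12.9962 Y183.3500
G01 X13.8663 Y202.5020
G01 X14.2497 Y213.5175
G01 X13.5938 Y213.3183
M5
G00 X266.6874 Y57.4418
M3 S294
G01 X99.7332 Y174.5800 F2442
M5
G00 X7.9254 Y133.2553
M3 S294
G01 X50.0923 Y133.2553 F2442
G01 X50.0923 Y57.1898
G01 X7.9254 Y57.1898
G01 X7.9254 Y133.2553
M5
G00 X0.0000 Y0.0000

Since the viewBox matches the mm dimensions, user units are millimetres directly. The only transform is the Y-flip y_m = 230.3603 − y_svg.

Shape 1 is a open polyline drawn with `<path>`. Its stroke #008000 means engrave at S294, F2442. After flipping Y the toolpath is (98.1675,176.4278) → (234.0630,44.3301) → (103.8716,144.2315) → (221.1719,97.9465).

Shape 2 is a cubic bezier drawn with `<path>`. Its stroke #008000 means engrave at S294, F2442. After flipping Y the toolpath is (20.6930,73.2681) → (15.7048,86.9342) → (12.9937,107.8534) → (12.0071,132.9477) → (12.1922,159.1392) → (12.9962,183.3500) → (13.8663,202.5020) → (14.2497,213.5175) → (13.5938,213.3183).

Shape 3 is a line segment drawn with `<line>`. Its stroke #008000 means engrave at S294, F2442. After flipping Y the toolpath is (266.6874,57.4418) → (99.7332,174.5800).

Shape 4 is a rectangle drawn with `<polygon>`. Its stroke #008000 means engrave at S294, F2442. After flipping Y the toolpath is (7.9254,133.2553) → (50.0923,133.2553) → (50.0923,57.1898) → (7.9254,57.1898) → (7.9254,133.2553), returning to the start.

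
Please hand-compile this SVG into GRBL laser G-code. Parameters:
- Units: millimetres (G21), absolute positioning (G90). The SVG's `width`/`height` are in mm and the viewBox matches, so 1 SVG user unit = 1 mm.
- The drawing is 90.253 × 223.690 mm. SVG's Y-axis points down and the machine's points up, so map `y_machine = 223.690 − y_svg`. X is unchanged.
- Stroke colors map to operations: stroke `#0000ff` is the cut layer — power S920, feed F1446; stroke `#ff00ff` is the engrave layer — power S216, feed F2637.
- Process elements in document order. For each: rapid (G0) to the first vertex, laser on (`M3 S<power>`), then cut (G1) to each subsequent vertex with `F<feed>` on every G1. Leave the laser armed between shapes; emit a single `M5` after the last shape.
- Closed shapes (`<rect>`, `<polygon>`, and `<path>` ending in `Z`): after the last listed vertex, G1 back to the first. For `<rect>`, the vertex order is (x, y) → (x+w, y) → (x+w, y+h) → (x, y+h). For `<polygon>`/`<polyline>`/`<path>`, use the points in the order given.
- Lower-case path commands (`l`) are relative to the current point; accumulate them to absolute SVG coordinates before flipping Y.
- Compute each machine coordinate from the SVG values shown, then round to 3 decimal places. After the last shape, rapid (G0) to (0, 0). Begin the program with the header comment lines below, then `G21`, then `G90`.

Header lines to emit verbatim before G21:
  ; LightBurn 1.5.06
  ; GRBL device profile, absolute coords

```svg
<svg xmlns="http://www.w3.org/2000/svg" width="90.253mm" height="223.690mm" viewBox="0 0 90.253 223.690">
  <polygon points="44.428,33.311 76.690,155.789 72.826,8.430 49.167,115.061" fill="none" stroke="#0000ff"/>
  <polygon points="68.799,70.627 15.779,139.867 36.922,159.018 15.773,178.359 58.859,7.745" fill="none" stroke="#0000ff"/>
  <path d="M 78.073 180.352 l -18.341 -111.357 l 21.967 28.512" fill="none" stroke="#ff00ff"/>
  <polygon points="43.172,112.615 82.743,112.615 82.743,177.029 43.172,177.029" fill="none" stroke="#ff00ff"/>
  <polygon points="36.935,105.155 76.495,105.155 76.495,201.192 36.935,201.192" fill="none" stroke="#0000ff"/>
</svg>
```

; LightBurn 1.5.06
; GRBL device profile, absolute coords
G21
G90
G0 X44.428 Y190.379
M3 S920
G1 X76.690 Y67.901 F1446
G1 X72.826 Y215.260 F1446
G1 X49.167 Y108.629 F1446
G1 X44.428 Y190.379 F1446
G0 X68.799 Y153.063
M3 S920
G1 X15.779 Y83.823 F1446
G1 X36.922 Y64.672 F1446
G1 X15.773 Y45.331 F1446
G1 X58.859 Y215.945 F1446
G1 X68.799 Y153.063 F1446
G0 X78.073 Y43.338
M3 S216
G1 X59.732 Y154.695 F2637
G1 X81.699 Y126.183 F2637
G0 X43.172 Y111.075
M3 S216
G1 X82.743 Y111.075 F2637
G1 X82.743 Y46.661 F2637
G1 X43.172 Y46.661 F2637
G1 X43.172 Y111.075 F2637
G0 X36.935 Y118.535
M3 S920
G1 X76.495 Y118.535 F1446
G1 X76.495 Y22.498 F1446
G1 X36.935 Y22.498 F1446
G1 X36.935 Y118.535 F1446
M5
G0 X0.000 Y0.000

1 u = 1 mm; y_m = 223.690 − y.

[1] `<polygon>` closed polygon, #0000ff→cut S920 F1446: (44.428,190.379) → (76.690,67.901) → (72.826,215.260) → (49.167,108.629) → (44.428,190.379) (closed)

[2] `<polygon>` closed polygon, #0000ff→cut S920 F1446: (68.799,153.063) → (15.779,83.823) → (36.922,64.672) → (15.773,45.331) → (58.859,215.945) → (68.799,153.063) (closed)

[3] `<path>` open polyline, #ff00ff→engrave S216 F2637: (78.073,43.338) → (59.732,154.695) → (81.699,126.183)

[4] `<polygon>` rectangle, #ff00ff→engrave S216 F2637: (43.172,111.075) → (82.743,111.075) → (82.743,46.661) → (43.172,46.661) → (43.172,111.075) (closed)

[5] `<polygon>` rectangle, #0000ff→cut S920 F1446: (36.935,118.535) → (76.495,118.535) → (76.495,22.498) → (36.935,22.498) → (36.935,118.535) (closed)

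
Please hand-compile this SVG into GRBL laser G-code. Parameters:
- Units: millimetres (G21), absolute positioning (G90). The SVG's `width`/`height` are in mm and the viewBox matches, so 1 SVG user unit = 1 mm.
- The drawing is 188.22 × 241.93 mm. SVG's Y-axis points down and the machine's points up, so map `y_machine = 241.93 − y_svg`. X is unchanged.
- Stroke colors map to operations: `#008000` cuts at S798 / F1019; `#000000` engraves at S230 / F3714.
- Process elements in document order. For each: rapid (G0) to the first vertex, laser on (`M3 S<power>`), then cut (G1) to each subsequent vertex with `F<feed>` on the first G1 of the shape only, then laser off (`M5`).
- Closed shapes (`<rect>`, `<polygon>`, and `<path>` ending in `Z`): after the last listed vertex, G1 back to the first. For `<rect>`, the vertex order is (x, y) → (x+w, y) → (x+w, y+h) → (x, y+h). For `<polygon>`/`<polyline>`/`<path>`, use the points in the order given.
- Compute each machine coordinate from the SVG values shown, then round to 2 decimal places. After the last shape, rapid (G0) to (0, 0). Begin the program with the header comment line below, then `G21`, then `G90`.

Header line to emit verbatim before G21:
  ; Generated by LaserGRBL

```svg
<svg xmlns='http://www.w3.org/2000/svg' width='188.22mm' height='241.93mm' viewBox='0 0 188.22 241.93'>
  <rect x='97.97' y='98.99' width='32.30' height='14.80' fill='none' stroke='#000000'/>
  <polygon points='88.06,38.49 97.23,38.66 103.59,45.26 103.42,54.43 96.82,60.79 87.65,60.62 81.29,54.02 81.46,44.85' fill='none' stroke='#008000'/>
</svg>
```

1 u = 1 mm; y_m = 241.93 − y.

[1] `<rect>` rectangle, #000000→engrave S230 F3714: (97.97,142.94) → (130.27,142.94) → (130.27,128.14) → (97.97,128.14) → (97.97,142.94) (closed)

[2] `<polygon>` regular polygon, #008000→cut S798 F1019: (88.06,203.44) → (97.23,203.27) → (103.59,196.67) → (103.42,187.50) → (96.82,181.14) → (87.65,181.31) → (81.29,187.91) → (81.46,197.08) → (88.06,203.44) (closed)

; Generated by LaserGRBL
G21
G90
G0 X97.97 Y142.94
M3 S230
G1 X130.27 Y142.94 F3714
G1 X130.27 Y128.14
G1 X97.97 Y128.14
G1 X97.97 Y142.94
M5
G0 X88.06 Y203.44
M3 S798
G1 X97.23 Y203.27 F1019
G1 X103.59 Y196.67
G1 X103.42 Y187.50
G1 X96.82 Y181.14
G1 X87.65 Y181.31
G1 X81.29 Y187.91
G1 X81.46 Y197.08
G1 X88.06 Y203.44
M5
G0 X0.00 Y0.00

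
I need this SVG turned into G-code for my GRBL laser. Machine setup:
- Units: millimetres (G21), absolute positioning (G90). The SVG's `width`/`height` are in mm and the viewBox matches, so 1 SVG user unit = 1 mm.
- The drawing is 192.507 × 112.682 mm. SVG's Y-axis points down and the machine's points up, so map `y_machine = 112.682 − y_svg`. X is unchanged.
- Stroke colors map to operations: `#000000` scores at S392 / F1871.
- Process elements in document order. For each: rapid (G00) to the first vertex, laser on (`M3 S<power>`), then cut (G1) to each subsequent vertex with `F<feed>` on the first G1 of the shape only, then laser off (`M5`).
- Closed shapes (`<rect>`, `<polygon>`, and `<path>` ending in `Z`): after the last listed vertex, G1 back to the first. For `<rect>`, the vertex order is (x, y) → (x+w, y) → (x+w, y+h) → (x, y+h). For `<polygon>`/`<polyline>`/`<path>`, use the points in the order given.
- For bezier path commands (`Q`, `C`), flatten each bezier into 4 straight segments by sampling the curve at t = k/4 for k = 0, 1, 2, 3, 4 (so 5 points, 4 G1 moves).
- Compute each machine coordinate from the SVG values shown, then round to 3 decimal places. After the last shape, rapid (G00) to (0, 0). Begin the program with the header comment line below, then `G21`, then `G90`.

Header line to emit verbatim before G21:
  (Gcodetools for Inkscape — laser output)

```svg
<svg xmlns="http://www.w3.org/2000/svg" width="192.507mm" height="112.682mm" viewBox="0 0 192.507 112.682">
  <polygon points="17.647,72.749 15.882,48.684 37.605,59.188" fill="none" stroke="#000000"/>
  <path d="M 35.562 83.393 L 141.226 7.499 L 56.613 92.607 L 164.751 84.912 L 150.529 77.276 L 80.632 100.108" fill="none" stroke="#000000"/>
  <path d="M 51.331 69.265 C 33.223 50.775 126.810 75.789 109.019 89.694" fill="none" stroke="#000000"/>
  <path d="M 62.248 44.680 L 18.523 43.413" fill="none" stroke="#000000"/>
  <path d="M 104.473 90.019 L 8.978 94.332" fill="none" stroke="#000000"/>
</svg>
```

viewBox `0 0 192.507 112.682` with mm width/height → 1 unit = 1 mm. Flip: y_m = 112.682 − y_svg.

**Shape 1** — `<polygon>` regular polygon, stroke `#000000` → score (S392, F1871). Machine vertices: (17.647,39.933) → (15.882,63.998) → (37.605,53.494) → (17.647,39.933). Closed: final G1 returns to the first vertex.

**Shape 2** — `<path>` open polyline, stroke `#000000` → score (S392, F1871). Machine vertices: (35.562,29.289) → (141.226,105.183) → (56.613,20.075) → (164.751,27.770) → (150.529,35.406) → (80.632,12.574). Open path.

**Shape 3** — `<path>` cubic bezier, stroke `#000000` → score (S392, F1871). Control points (SVG): P0=(51.331,69.265), P1=(33.223,50.775), P2=(126.810,75.789), P3=(109.019,89.694); sampled at t=k/4. Machine vertices: (51.331,43.417) → (55.207,49.981) → (80.056,45.351) → (104.964,34.646) → (109.019,22.988). Open path.

**Shape 4** — `<path>` line segment, stroke `#000000` → score (S392, F1871). Machine vertices: (62.248,68.002) → (18.523,69.269). Open path.

**Shape 5** — `<path>` line segment, stroke `#000000` → score (S392, F1871). Machine vertices: (104.473,22.663) → (8.978,18.350). Open path.

(Gcodetools for Inkscape — laser output)
G21
G90
G00 X17.647 Y39.933
M3 S392
G1 X15.882 Y63.998 F1871
G1 X37.605 Y53.494
G1 X17.647 Y39.933
M5
G00 X35.562 Y29.289
M3 S392
G1 X141.226 Y105.183 F1871
G1 X56.613 Y20.075
G1 X164.751 Y27.770
G1 X150.529 Y35.406
G1 X80.632 Y12.574
M5
G00 X51.331 Y43.417
M3 S392
G1 X55.207 Y49.981 F1871
G1 X80.056 Y45.351
G1 X104.964 Y34.646
G1 X109.019 Y22.988
M5
G00 X62.248 Y68.002
M3 S392
G1 X18.523 Y69.269 F1871
M5
G00 X104.473 Y22.663
M3 S392
G1 X8.978 Y18.350 F1871
M5
G00 X0.000 Y0.000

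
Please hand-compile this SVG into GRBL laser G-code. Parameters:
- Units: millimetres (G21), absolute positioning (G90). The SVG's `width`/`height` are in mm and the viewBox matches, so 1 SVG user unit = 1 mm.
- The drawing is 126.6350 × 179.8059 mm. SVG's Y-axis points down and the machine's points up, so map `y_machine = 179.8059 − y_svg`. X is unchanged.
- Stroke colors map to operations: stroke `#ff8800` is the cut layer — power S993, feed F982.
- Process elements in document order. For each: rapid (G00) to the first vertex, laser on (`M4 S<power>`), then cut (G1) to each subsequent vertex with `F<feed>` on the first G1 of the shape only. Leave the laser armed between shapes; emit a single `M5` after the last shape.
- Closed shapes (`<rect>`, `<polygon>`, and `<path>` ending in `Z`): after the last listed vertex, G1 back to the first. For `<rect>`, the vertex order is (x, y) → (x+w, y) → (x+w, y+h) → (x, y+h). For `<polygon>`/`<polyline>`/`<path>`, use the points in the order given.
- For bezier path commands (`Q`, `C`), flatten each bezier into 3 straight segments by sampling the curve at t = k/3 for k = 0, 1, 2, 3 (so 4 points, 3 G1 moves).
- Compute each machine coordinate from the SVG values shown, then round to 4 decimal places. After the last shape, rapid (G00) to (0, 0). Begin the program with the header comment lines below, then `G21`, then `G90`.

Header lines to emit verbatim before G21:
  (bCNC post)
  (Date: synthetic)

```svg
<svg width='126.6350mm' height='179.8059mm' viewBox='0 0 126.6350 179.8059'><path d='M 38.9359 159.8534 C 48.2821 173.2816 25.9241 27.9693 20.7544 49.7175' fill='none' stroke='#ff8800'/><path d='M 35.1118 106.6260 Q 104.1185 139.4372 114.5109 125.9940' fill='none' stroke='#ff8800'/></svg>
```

(bCNC post)
(Date: synthetic)
G21
G90
G00 X38.9359 Y19.9525
M4 S993
G1 X39.5249 Y47.3711 F982
G1 X29.8427 Y108.2165
G1 X20.7544 Y130.0884
G00 X35.1118 Y73.1799
M4 S993
G1 X74.6036 Y56.4451 F982
G1 X101.0699 Y49.9891
G1 X114.5109 Y53.8119
M5
G00 X0.0000 Y0.0000

Since the viewBox matches the mm dimensions, user units are millimetres directly. The only transform is the Y-flip y_m = 179.8059 − y_svg.

Shape 1 is a cubic bezier drawn with `<path>`. Its stroke #ff8800 means cut at S993, F982. After flipping Y the toolpath is (38.9359,19.9525) → (39.5249,47.3711) → (29.8427,108.2165) → (20.7544,130.0884).

Shape 2 is a quadratic bezier drawn with `<path>`. Its stroke #ff8800 means cut at S993, F982. After flipping Y the toolpath is (35.1118,73.1799) → (74.6036,56.4451) → (101.0699,49.9891) → (114.5109,53.8119).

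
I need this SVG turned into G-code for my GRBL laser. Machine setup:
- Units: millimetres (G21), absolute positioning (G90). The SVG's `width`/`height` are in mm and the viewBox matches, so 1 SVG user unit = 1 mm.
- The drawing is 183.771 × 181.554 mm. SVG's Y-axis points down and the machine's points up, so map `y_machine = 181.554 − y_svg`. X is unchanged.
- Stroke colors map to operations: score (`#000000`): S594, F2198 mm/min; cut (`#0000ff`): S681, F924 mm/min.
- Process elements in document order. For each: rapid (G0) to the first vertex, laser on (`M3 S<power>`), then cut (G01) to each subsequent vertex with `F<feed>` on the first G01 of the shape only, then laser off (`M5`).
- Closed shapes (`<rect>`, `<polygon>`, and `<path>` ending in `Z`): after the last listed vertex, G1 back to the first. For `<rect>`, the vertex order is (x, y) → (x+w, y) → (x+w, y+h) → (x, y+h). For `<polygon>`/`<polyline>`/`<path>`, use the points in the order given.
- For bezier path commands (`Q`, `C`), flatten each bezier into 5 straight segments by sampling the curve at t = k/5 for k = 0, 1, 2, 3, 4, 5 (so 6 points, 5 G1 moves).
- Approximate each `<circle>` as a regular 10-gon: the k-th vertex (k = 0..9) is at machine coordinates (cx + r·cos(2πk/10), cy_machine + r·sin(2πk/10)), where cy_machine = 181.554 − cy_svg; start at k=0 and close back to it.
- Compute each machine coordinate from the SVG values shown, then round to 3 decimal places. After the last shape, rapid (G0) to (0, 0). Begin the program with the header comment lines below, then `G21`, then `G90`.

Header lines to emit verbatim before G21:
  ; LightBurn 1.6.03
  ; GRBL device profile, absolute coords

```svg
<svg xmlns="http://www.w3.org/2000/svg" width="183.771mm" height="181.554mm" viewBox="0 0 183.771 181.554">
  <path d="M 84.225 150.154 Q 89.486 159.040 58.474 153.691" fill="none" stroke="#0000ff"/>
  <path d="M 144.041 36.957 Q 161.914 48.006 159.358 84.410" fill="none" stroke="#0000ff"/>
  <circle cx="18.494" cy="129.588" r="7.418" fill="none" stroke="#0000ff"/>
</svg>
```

; LightBurn 1.6.03
; GRBL device profile, absolute coords
G21
G90
G0 X84.225 Y31.400
M3 S681
G01 X84.878 Y28.415 F924
G01 X82.630 Y26.569
G01 X77.480 Y25.861
G01 X69.428 Y26.293
G01 X58.474 Y27.863
M5
G0 X144.041 Y144.597
M3 S681
G01 X150.373 Y139.163 F924
G01 X155.071 Y131.701
G01 X158.134 Y122.210
G01 X159.563 Y110.691
G01 X159.358 Y97.144
M5
G0 X25.912 Y51.966
M3 S681
G01 X24.495 Y56.326 F924
G01 X20.786 Y59.021
G01 X16.202 Y59.021
G01 X12.493 Y56.326
G01 X11.076 Y51.966
G01 X12.493 Y47.606
G01 X16.202 Y44.911
G01 X20.786 Y44.911
G01 X24.495 Y47.606
G01 X25.912 Y51.966
M5
G0 X0.000 Y0.000

viewBox `0 0 183.771 181.554` with mm width/height → 1 unit = 1 mm. Flip: y_m = 181.554 − y_svg.

**Shape 1** — `<path>` quadratic bezier, stroke `#0000ff` → cut (S681, F924). Control points (SVG): P0=(84.225,150.154), P1=(89.486,159.040), P2=(58.474,153.691); sampled at t=k/5. Machine vertices: (84.225,31.400) → (84.878,28.415) → (82.630,26.569) → (77.480,25.861) → (69.428,26.293) → (58.474,27.863). Open path.

**Shape 2** — `<path>` quadratic bezier, stroke `#0000ff` → cut (S681, F924). Control points (SVG): P0=(144.041,36.957), P1=(161.914,48.006), P2=(159.358,84.410); sampled at t=k/5. Machine vertices: (144.041,144.597) → (150.373,139.163) → (155.071,131.701) → (158.134,122.210) → (159.563,110.691) → (159.358,97.144). Open path.

**Shape 3** — `<circle>` circle, stroke `#0000ff` → cut (S681, F924). Machine vertices: (25.912,51.966) → (24.495,56.326) → (20.786,59.021) → (16.202,59.021) → (12.493,56.326) → (11.076,51.966) → (12.493,47.606) → (16.202,44.911) → (20.786,44.911) → (24.495,47.606) → (25.912,51.966). Closed: final G1 returns to the first vertex.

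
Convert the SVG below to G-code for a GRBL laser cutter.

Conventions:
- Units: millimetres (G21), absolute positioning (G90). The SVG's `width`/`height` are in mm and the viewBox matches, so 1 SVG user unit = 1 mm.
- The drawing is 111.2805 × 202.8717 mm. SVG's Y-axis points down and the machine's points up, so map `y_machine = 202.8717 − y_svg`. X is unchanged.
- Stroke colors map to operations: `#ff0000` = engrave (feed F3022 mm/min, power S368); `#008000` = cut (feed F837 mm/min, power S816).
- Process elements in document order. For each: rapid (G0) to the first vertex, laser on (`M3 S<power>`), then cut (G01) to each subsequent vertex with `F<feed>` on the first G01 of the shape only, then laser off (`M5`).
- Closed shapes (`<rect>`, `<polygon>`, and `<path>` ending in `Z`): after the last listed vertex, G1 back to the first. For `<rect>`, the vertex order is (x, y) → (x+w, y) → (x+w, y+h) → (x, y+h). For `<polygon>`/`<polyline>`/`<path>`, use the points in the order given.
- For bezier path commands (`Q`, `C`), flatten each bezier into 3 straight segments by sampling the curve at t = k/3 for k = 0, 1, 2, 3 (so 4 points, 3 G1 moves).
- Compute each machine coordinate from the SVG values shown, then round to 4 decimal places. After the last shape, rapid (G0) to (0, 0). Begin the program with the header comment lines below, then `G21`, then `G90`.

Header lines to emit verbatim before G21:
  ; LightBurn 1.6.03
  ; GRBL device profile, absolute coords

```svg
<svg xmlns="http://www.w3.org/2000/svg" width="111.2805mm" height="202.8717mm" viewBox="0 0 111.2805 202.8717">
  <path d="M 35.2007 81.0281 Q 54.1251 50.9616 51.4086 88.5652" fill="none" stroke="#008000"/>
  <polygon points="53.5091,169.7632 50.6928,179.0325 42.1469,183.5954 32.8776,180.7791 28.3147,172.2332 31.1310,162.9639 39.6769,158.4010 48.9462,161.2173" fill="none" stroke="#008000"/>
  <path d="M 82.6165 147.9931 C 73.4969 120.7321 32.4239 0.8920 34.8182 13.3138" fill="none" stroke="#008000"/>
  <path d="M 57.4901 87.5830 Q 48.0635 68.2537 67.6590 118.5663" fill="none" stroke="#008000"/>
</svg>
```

viewBox `0 0 111.2805 202.8717` with mm width/height → 1 unit = 1 mm. Flip: y_m = 202.8717 − y_svg.

**Shape 1** — `<path>` quadratic bezier, stroke `#008000` → cut (S816, F837). Control points (SVG): P0=(35.2007,81.0281), P1=(54.1251,50.9616), P2=(51.4086,88.5652); sampled at t=k/3. Machine vertices: (35.2007,121.8436) → (45.4124,134.3690) → (50.8151,131.8567) → (51.4086,114.3065). Open path.

**Shape 2** — `<polygon>` regular polygon, stroke `#008000` → cut (S816, F837). Machine vertices: (53.5091,33.1085) → (50.6928,23.8392) → (42.1469,19.2763) → (32.8776,22.0926) → (28.3147,30.6385) → (31.1310,39.9078) → (39.6769,44.4707) → (48.9462,41.6544) → (53.5091,33.1085). Closed: final G1 returns to the first vertex.

**Shape 3** — `<path>` cubic bezier, stroke `#008000` → cut (S816, F837). Control points (SVG): P0=(82.6165,147.9931), P1=(73.4969,120.7321), P2=(32.4239,0.8920), P3=(34.8182,13.3138); sampled at t=k/3. Machine vertices: (82.6165,54.8786) → (65.6391,104.6719) → (44.1196,166.2198) → (34.8182,189.5579). Open path.

**Shape 4** — `<path>` quadratic bezier, stroke `#008000` → cut (S816, F837). Control points (SVG): P0=(57.4901,87.5830), P1=(48.0635,68.2537), P2=(67.6590,118.5663); sampled at t=k/3. Machine vertices: (57.4901,115.2887) → (54.4304,120.4369) → (57.8200,110.1091) → (67.6590,84.3054). Open path.

; LightBurn 1.6.03
; GRBL device profile, absolute coords
G21
G90
G0 X35.2007 Y121.8436
M3 S816
G01 X45.4124 Y134.3690 F837
G01 X50.8151 Y131.8567
G01 X51.4086 Y114.3065
M5
G0 X53.5091 Y33.1085
M3 S816
G01 X50.6928 Y23.8392 F837
G01 X42.1469 Y19.2763
G01 X32.8776 Y22.0926
G01 X28.3147 Y30.6385
G01 X31.1310 Y39.9078
G01 X39.6769 Y44.4707
G01 X48.9462 Y41.6544
G01 X53.5091 Y33.1085
M5
G0 X82.6165 Y54.8786
M3 S816
G01 X65.6391 Y104.6719 F837
G01 X44.1196 Y166.2198
G01 X34.8182 Y189.5579
M5
G0 X57.4901 Y115.2887
M3 S816
G01 X54.4304 Y120.4369 F837
G01 X57.8200 Y110.1091
G01 X67.6590 Y84.3054
M5
G0 X0.0000 Y0.0000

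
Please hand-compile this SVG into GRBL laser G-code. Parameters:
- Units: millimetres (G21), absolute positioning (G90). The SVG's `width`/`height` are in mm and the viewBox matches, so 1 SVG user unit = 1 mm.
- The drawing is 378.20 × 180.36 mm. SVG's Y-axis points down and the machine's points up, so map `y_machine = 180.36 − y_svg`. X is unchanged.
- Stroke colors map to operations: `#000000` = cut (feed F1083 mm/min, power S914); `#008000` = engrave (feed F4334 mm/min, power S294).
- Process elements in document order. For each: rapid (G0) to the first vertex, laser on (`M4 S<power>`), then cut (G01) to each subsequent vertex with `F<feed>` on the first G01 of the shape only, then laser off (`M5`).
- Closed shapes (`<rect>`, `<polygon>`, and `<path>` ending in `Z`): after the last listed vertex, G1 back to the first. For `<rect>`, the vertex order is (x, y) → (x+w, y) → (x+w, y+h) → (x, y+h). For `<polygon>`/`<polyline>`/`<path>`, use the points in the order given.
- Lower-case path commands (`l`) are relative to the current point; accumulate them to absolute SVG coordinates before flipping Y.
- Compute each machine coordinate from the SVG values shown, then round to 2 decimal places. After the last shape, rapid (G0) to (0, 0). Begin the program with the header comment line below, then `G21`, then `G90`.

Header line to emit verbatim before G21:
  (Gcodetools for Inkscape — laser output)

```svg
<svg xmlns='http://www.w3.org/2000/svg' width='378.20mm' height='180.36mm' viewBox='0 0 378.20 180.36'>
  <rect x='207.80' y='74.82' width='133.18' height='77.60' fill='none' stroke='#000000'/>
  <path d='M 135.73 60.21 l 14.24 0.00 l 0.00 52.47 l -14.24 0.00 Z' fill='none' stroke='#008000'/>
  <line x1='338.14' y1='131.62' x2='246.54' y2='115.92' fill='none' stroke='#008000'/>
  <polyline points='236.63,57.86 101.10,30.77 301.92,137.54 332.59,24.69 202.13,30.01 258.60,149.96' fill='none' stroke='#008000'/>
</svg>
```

Since the viewBox matches the mm dimensions, user units are millimetres directly. The only transform is the Y-flip y_m = 180.36 − y_svg.

Shape 1 is a rectangle drawn with `<rect>`. Its stroke #000000 means cut at S914, F1083. After flipping Y the toolpath is (207.80,105.54) → (340.98,105.54) → (340.98,27.94) → (207.80,27.94) → (207.80,105.54), returning to the start.

Shape 2 is a rectangle drawn with `<path>`. Its stroke #008000 means engrave at S294, F4334. After flipping Y the toolpath is (135.73,120.15) → (149.97,120.15) → (149.97,67.68) → (135.73,67.68) → (135.73,120.15), returning to the start.

Shape 3 is a line segment drawn with `<line>`. Its stroke #008000 means engrave at S294, F4334. After flipping Y the toolpath is (338.14,48.74) → (246.54,64.44).

Shape 4 is a open polyline drawn with `<polyline>`. Its stroke #008000 means engrave at S294, F4334. After flipping Y the toolpath is (236.63,122.50) → (101.10,149.59) → (301.92,42.82) → (332.59,155.67) → (202.13,150.35) → (258.60,30.40).

(Gcodetools for Inkscape — laser output)
G21
G90
G0 X207.80 Y105.54
M4 S914
G01 X340.98 Y105.54 F1083
G01 X340.98 Y27.94
G01 X207.80 Y27.94
G01 X207.80 Y105.54
M5
G0 X135.73 Y120.15
M4 S294
G01 X149.97 Y120.15 F4334
G01 X149.97 Y67.68
G01 X135.73 Y67.68
G01 X135.73 Y120.15
M5
G0 X338.14 Y48.74
M4 S294
G01 X246.54 Y64.44 F4334
M5
G0 X236.63 Y122.50
M4 S294
G01 X101.10 Y149.59 F4334
G01 X301.92 Y42.82
G01 X332.59 Y155.67
G01 X202.13 Y150.35
G01 X258.60 Y30.40
M5
G0 X0.00 Y0.00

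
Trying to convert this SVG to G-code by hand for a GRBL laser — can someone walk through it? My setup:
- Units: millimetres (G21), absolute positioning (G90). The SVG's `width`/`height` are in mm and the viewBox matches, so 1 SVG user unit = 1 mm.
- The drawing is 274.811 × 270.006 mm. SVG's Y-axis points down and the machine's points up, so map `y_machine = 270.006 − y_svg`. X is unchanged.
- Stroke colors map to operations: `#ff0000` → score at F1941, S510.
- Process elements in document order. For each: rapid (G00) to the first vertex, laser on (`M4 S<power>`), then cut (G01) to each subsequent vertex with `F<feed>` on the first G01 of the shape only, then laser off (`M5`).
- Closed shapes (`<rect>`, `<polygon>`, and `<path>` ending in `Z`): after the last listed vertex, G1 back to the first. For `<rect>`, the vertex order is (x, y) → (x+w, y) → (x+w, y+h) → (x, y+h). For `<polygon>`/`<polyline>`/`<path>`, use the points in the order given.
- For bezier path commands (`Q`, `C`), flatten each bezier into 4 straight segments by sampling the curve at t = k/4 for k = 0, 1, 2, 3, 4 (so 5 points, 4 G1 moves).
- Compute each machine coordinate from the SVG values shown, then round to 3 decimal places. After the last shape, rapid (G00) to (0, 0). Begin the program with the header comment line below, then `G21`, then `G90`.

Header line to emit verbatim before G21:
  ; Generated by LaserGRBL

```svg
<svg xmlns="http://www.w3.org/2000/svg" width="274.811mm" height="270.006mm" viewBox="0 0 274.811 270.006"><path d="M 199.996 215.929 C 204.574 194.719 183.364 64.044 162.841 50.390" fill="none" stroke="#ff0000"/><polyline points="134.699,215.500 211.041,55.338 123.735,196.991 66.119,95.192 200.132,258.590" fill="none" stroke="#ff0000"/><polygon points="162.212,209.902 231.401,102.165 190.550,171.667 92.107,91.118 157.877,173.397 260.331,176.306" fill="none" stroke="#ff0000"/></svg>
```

; Generated by LaserGRBL
G21
G90
G00 X199.996 Y54.077
M4 S510
G01 X199.008 Y86.970 F1941
G01 X190.831 Y139.680
G01 X177.948 Y190.973
G01 X162.841 Y219.616
M5
G00 X134.699 Y54.506
M4 S510
G01 X211.041 Y214.668 F1941
G01 X123.735 Y73.015
G01 X66.119 Y174.814
G01 X200.132 Y11.416
M5
G00 X162.212 Y60.104
M4 S510
G01 X231.401 Y167.841 F1941
G01 X190.550 Y98.339
G01 X92.107 Y178.888
G01 X157.877 Y96.609
G01 X260.331 Y93.700
G01 X162.212 Y60.104
M5
G00 X0.000 Y0.000

viewBox `0 0 274.811 270.006` with mm width/height → 1 unit = 1 mm. Flip: y_m = 270.006 − y_svg.

**Shape 1** — `<path>` cubic bezier, stroke `#ff0000` → score (S510, F1941). Control points (SVG): P0=(199.996,215.929), P1=(204.574,194.719), P2=(183.364,64.044), P3=(162.841,50.390); sampled at t=k/4. Machine vertices: (199.996,54.077) → (199.008,86.970) → (190.831,139.680) → (177.948,190.973) → (162.841,219.616). Open path.

**Shape 2** — `<polyline>` open polyline, stroke `#ff0000` → score (S510, F1941). Machine vertices: (134.699,54.506) → (211.041,214.668) → (123.735,73.015) → (66.119,174.814) → (200.132,11.416). Open path.

**Shape 3** — `<polygon>` closed polygon, stroke `#ff0000` → score (S510, F1941). Machine vertices: (162.212,60.104) → (231.401,167.841) → (190.550,98.339) → (92.107,178.888) → (157.877,96.609) → (260.331,93.700) → (162.212,60.104). Closed: final G1 returns to the first vertex.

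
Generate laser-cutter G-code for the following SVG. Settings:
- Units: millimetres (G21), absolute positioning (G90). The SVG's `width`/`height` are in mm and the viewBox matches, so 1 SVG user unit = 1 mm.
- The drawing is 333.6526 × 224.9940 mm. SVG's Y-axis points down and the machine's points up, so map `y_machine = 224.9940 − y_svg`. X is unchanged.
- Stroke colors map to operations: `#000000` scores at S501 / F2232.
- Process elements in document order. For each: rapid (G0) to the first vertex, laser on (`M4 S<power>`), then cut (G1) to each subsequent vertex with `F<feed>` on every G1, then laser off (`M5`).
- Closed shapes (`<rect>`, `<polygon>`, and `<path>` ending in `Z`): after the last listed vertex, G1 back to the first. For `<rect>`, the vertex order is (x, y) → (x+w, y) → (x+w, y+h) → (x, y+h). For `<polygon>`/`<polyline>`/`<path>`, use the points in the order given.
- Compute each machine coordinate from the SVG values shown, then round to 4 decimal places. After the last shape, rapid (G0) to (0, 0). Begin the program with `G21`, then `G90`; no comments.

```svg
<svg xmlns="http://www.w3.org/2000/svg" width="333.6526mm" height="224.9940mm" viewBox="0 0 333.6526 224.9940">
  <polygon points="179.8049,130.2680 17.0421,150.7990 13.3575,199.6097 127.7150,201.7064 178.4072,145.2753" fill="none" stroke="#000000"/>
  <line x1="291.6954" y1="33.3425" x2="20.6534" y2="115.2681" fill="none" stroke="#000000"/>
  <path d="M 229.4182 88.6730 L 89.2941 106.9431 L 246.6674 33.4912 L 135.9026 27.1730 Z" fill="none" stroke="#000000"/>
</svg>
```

G21
G90
G0 X179.8049 Y94.7260
M4 S501
G1 X17.0421 Y74.1950 F2232
G1 X13.3575 Y25.3843 F2232
G1 X127.7150 Y23.2876 F2232
G1 X178.4072 Y79.7187 F2232
G1 X179.8049 Y94.7260 F2232
M5
G0 X291.6954 Y191.6515
M4 S501
G1 X20.6534 Y109.7259 F2232
M5
G0 X229.4182 Y136.3210
M4 S501
G1 X89.2941 Y118.0509 F2232
G1 X246.6674 Y191.5028 F2232
G1 X135.9026 Y197.8210 F2232
G1 X229.4182 Y136.3210 F2232
M5
G0 X0.0000 Y0.0000

1 u = 1 mm; y_m = 224.9940 − y.

[1] `<polygon>` closed polygon, #000000→score S501 F2232: (179.8049,94.7260) → (17.0421,74.1950) → (13.3575,25.3843) → (127.7150,23.2876) → (178.4072,79.7187) → (179.8049,94.7260) (closed)

[2] `<line>` line segment, #000000→score S501 F2232: (291.6954,191.6515) → (20.6534,109.7259)

[3] `<path>` closed polygon, #000000→score S501 F2232: (229.4182,136.3210) → (89.2941,118.0509) → (246.6674,191.5028) → (135.9026,197.8210) → (229.4182,136.3210) (closed)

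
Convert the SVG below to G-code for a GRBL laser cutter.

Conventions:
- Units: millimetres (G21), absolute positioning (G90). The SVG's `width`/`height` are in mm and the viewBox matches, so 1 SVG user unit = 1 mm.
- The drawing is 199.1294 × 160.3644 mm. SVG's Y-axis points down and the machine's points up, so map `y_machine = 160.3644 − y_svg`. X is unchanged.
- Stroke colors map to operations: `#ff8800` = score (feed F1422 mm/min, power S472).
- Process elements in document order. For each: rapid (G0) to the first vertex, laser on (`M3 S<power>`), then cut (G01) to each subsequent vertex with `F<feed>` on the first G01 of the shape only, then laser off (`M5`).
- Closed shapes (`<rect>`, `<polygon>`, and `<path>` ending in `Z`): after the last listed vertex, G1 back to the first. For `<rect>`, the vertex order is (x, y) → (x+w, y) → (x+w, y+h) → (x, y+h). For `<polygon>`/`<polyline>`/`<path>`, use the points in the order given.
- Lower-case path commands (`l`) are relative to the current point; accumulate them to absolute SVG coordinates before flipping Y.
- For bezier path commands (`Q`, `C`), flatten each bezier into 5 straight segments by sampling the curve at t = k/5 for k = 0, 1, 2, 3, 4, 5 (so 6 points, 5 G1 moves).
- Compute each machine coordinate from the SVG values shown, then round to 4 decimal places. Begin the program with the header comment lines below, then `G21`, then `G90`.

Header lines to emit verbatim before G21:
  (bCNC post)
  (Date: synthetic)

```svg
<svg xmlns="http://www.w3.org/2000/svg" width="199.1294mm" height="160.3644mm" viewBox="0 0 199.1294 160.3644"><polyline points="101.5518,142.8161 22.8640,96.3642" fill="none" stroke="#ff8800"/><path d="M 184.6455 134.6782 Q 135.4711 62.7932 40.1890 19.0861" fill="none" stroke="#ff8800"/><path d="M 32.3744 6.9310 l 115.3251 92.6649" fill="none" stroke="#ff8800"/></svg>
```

Since the viewBox matches the mm dimensions, user units are millimetres directly. The only transform is the Y-flip y_m = 160.3644 − y_svg.

Shape 1 is a line segment drawn with `<polyline>`. Its stroke #ff8800 means score at S472, F1422. After flipping Y the toolpath is (101.5518,17.5483) → (22.8640,64.0002).

Shape 2 is a quadratic bezier drawn with `<path>`. Its stroke #ff8800 means score at S472, F1422. After flipping Y the toolpath is (184.6455,25.6862) → (163.1314,53.3131) → (137.9287,78.6857) → (109.0374,101.8042) → (76.4575,122.6683) → (40.1890,141.2783).

Shape 3 is a line segment drawn with `<path>`. Its stroke #ff8800 means score at S472, F1422. After flipping Y the toolpath is (32.3744,153.4334) → (147.6995,60.7685).

(bCNC post)
(Date: synthetic)
G21
G90
G0 X101.5518 Y17.5483
M3 S472
G01 X22.8640 Y64.0002 F1422
M5
G0 X184.6455 Y25.6862
M3 S472
G01 X163.1314 Y53.3131 F1422
G01 X137.9287 Y78.6857
G01 X109.0374 Y101.8042
G01 X76.4575 Y122.6683
G01 X40.1890 Y141.2783
M5
G0 X32.3744 Y153.4334
M3 S472
G01 X147.6995 Y60.7685 F1422
M5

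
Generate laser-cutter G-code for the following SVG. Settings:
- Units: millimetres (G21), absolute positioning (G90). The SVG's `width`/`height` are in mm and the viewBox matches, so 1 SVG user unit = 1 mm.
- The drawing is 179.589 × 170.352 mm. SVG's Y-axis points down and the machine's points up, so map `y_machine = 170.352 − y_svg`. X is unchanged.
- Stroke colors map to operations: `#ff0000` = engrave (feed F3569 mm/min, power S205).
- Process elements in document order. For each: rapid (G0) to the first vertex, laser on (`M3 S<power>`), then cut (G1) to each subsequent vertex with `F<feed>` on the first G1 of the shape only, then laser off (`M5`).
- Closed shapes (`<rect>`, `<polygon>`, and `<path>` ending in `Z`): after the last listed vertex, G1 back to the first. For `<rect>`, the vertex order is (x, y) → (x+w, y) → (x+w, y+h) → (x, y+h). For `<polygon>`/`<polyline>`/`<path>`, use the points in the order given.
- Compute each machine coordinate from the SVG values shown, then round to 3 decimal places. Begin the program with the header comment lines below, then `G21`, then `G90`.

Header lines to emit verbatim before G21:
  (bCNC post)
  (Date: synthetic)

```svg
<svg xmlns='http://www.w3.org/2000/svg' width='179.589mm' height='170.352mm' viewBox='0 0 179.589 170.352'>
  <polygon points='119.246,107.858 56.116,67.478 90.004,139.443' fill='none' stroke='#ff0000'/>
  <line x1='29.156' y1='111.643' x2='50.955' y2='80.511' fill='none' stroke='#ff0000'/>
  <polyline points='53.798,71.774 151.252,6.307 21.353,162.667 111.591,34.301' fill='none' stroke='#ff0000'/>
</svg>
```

viewBox `0 0 179.589 170.352` with mm width/height → 1 unit = 1 mm. Flip: y_m = 170.352 − y_svg.

**Shape 1** — `<polygon>` closed polygon, stroke `#ff0000` → engrave (S205, F3569). Machine vertices: (119.246,62.494) → (56.116,102.874) → (90.004,30.909) → (119.246,62.494). Closed: final G1 returns to the first vertex.

**Shape 2** — `<line>` line segment, stroke `#ff0000` → engrave (S205, F3569). Machine vertices: (29.156,58.709) → (50.955,89.841). Open path.

**Shape 3** — `<polyline>` open polyline, stroke `#ff0000` → engrave (S205, F3569). Machine vertices: (53.798,98.578) → (151.252,164.045) → (21.353,7.685) → (111.591,136.051). Open path.

(bCNC post)
(Date: synthetic)
G21
G90
G0 X119.246 Y62.494
M3 S205
G1 X56.116 Y102.874 F3569
G1 X90.004 Y30.909
G1 X119.246 Y62.494
M5
G0 X29.156 Y58.709
M3 S205
G1 X50.955 Y89.841 F3569
M5
G0 X53.798 Y98.578
M3 S205
G1 X151.252 Y164.045 F3569
G1 X21.353 Y7.685
G1 X111.591 Y136.051
M5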